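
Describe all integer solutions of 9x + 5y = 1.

Step 1: Compute gcd(9, 5) = 1.
Since 1 divides 1, solutions exist.

Step 2: Find a particular solution using extended Euclidean algorithm.
We get x₀ = -1, y₀ = 2.
Check: 9*-1 + 5*2 = 1 = 1 ✓

Step 3: Write the general solution.
x = -1 + (5/1)t = -1 + 5t
y = 2 - (9/1)t = 2 - 9t
for any integer t.

x = -1 + 5t, y = 2 - 9t for integer t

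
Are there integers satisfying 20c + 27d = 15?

Step 1: Compute gcd(20, 27).
gcd(20, 27) = 1

Step 2: Check divisibility.
Does 1 divide 15? 15 = 1 x 15, so yes.

By the theorem on linear Diophantine equations, 20c + 27d = 15 has integer solutions if and only if gcd(20, 27) divides 15. Since 1 | 15, solutions exist.

Yes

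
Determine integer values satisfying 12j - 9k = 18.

Step 1: Check solvability.
gcd(12, 9) = 3
Since 3 divides 18, solutions exist.

Step 2: Apply extended Euclidean algorithm to find gcd.
We find integers such that 12*x0 + 9*y0 = 3

Step 3: Scale the particular solution.
Multiply by 18/3 = 6:
j = 6, k = 6

Step 4: Verify.
12*(6) - 9*(6) = 18 = 18 ✓

j = 6, k = 6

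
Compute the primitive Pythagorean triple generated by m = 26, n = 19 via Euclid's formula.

a = m² - n² = 676 - 361 = 315
b = 2mn = 2·26·19 = 988
c = m² + n² = 676 + 361 = 1037
Verify: 315² + 988² = 99225 + 976144 = 1075369 = 1037² ✓

(315, 988, 1037)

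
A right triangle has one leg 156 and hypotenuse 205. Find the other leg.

a² = c² - b² = 42025 - 24336 = 17689
a = 133

133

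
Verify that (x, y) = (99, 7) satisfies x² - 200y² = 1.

Compute x² = 99² = 9801
Compute 200y² = 200·7² = 200·49 = 9800
x² - 200y² = 9801 - 9800 = 1
Since this equals 1, (99, 7) is a solution.

Yes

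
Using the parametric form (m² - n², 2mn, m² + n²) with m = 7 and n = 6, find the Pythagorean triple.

a = m² - n² = 49 - 36 = 13
b = 2mn = 2·7·6 = 84
c = m² + n² = 49 + 36 = 85
Verify: 13² + 84² = 169 + 7056 = 7225 = 85² ✓

(13, 84, 85)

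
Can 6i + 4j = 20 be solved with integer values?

Step 1: Compute gcd(6, 4).
gcd(6, 4) = 2

Step 2: Check divisibility.
Does 2 divide 20? 20 = 2 x 10, so yes.

By the theorem on linear Diophantine equations, 6i + 4j = 20 has integer solutions if and only if gcd(6, 4) divides 20. Since 2 | 20, solutions exist.

Yes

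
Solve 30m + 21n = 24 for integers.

Step 1: Check solvability.
gcd(30, 21) = 3
Since 3 divides 24, solutions exist.

Step 2: Apply extended Euclidean algorithm to find gcd.
We find integers such that 30*x0 + 21*y0 = 3

Step 3: Scale the particular solution.
Multiply by 24/3 = 8:
m = -16, n = 24

Step 4: Verify.
30*(-16) + 21*(24) = 24 = 24 ✓

m = -16, n = 24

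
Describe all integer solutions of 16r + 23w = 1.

Step 1: Compute gcd(16, 23) = 1.
Since 1 divides 1, solutions exist.

Step 2: Find a particular solution using extended Euclidean algorithm.
We get r₀ = -10, w₀ = 7.
Check: 16*-10 + 23*7 = 1 = 1 ✓

Step 3: Write the general solution.
r = -10 + (23/1)t = -10 + 23t
w = 7 - (16/1)t = 7 - 16t
for any integer t.

r = -10 + 23t, w = 7 - 16t for integer t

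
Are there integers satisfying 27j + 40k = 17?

Step 1: Compute gcd(27, 40).
gcd(27, 40) = 1

Step 2: Check divisibility.
Does 1 divide 17? 17 = 1 x 17, so yes.

By the theorem on linear Diophantine equations, 27j + 40k = 17 has integer solutions if and only if gcd(27, 40) divides 17. Since 1 | 17, solutions exist.

Yes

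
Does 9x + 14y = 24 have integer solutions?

Step 1: Compute gcd(9, 14).
gcd(9, 14) = 1

Step 2: Check divisibility.
Does 1 divide 24? 24 = 1 x 24, so yes.

By the theorem on linear Diophantine equations, 9x + 14y = 24 has integer solutions if and only if gcd(9, 14) divides 24. Since 1 | 24, solutions exist.

Yes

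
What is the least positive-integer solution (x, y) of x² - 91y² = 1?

We seek the smallest positive integers (x, y) with x² - 91y² = 1, i.e., x² = 91y² + 1.
Try successive y values:
y = 1: x² = 91·1² + 1 = 92, not a perfect square
y = 2: x² = 91·2² + 1 = 365, not a perfect square
y = 3: x² = 91·3² + 1 = 820, not a perfect square
... continuing the search (or via continued fractions) ...
y = 165: x² = 91·165² + 1 = 2477476, x = 1574 ✓

Verify: 1574² - 91·165² = 2477476 - 2477475 = 1 ✓

x = 1574, y = 165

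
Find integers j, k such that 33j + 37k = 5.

Step 1: Check solvability.
gcd(33, 37) = 1
Since 1 divides 5, solutions exist.

Step 2: Apply extended Euclidean algorithm to find gcd.
We find integers such that 33*x0 + 37*y0 = 1

Step 3: Scale the particular solution.
Multiply by 5/1 = 5:
j = 45, k = -40

Step 4: Verify.
33*(45) + 37*(-40) = 5 = 5 ✓

j = 45, k = -40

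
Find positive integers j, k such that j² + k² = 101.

Search for j with 101 - j² a perfect square.
j = 1: 101 - 1² = 101 - 1 = 100 = 10² ✓
So j = 1, k = 10.

j = 1, k = 10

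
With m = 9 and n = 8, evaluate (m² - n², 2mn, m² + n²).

a = m² - n² = 81 - 64 = 17
b = 2mn = 2·9·8 = 144
c = m² + n² = 81 + 64 = 145
Verify: 17² + 144² = 289 + 20736 = 21025 = 145² ✓

(17, 144, 145)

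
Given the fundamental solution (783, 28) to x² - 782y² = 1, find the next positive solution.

Solutions to x² - Dy² = 1 are generated by powers of (x₀ + y₀√D).
The next solution satisfies x₁ + y₁√782 = (x₀ + y₀√782)², giving:
x₁ = x₀² + 782y₀² = 783² + 782·28² = 613089 + 613088 = 1226177
y₁ = 2x₀y₀ = 2·783·28 = 43848

Verify: 1226177² - 782·43848² = 1503510035329 - 1503510035328 = 1 ✓

x = 1226177, y = 43848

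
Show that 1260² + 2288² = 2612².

Compute a² + b²:
1260² + 2288² = 1587600 + 5234944 = 6822544
Compute c²:
2612² = 6822544
Since 6822544 = 6822544, it is a Pythagorean triple.

Yes, it is a Pythagorean triple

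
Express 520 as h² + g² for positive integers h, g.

We need to find integers h, g > 0 such that h² + g² = 520.
Trying h = 6: g² = 520 - 6² = 520 - 36 = 484
g = 22
Check: 6² + 22² = 36 + 484 = 520 ✓

520 = 6² + 22²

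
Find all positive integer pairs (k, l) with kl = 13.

The positive divisors of 13 are: 1, 13.
Each divisor d gives the pair (d, 13/d):
(1, 13), (13, 1)

(1, 13), (13, 1)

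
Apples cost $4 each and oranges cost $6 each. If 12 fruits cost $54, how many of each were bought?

Let a = apples, o = oranges.
a + o = 12
4a + 6o = 54
Substitute o = 12 - a:
4a + 6(12 - a) = 54
(4 - 6)a = 54 - 72
-2a = -18
a = 9, o = 12 - 9 = 3

Apples: 9, Oranges: 3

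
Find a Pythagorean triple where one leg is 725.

We need the other leg and hypotenuse such that 725² + x² = c².
Take x = 108, c = 733: 725² + 108² = 525625 + 11664 = 537289 = 733² ✓
Triple: (725, 108, 733)

(725, 108, 733)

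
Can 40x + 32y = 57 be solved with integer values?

Step 1: Compute gcd(40, 32).
gcd(40, 32) = 8

Step 2: Check divisibility.
Does 8 divide 57? 57 = 8 x 7 + 1, so no.

By the theorem on linear Diophantine equations, 40x + 32y = 57 has integer solutions if and only if gcd(40, 32) divides 57. Since 8 does not divide 57, no solutions exist.

No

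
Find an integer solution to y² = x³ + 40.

Try small integer x values and check whether x³ + 40 is a perfect square.
x = 6: x³ + 40 = 6³ + 40 = 216 + 40 = 256
Is 256 a perfect square? 16² = 256 ✓
So (x, y) = (6, 16) is a solution.

x = 6, y = 16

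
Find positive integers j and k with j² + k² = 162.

We need to find integers j, k > 0 such that j² + k² = 162.
Trying j = 9: k² = 162 - 9² = 162 - 81 = 81
k = 9
Check: 9² + 9² = 81 + 81 = 162 ✓

162 = 9² + 9²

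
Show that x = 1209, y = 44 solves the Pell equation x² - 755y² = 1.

Compute x² = 1209² = 1461681
Compute 755y² = 755·44² = 755·1936 = 1461680
x² - 755y² = 1461681 - 1461680 = 1
Since this equals 1, (1209, 44) is a solution.

Yes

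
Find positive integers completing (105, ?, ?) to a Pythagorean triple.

We need the other leg and hypotenuse such that 105² + x² = c².
Take x = 208, c = 233: 105² + 208² = 11025 + 43264 = 54289 = 233² ✓
Triple: (105, 208, 233)

(105, 208, 233)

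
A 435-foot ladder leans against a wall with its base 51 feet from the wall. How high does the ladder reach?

The ladder, wall, and ground form a right triangle with hypotenuse 435 and one leg 51.
By the Pythagorean theorem: h² = 435² - 51² = 189225 - 2601 = 186624
h = √186624 = 432 feet

432 feet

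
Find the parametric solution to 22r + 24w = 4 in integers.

Step 1: Compute gcd(22, 24) = 2.
Since 2 divides 4, solutions exist.

Step 2: Find a particular solution using extended Euclidean algorithm.
We get r₀ = -2, w₀ = 2.
Check: 22*-2 + 24*2 = 4 = 4 ✓

Step 3: Write the general solution.
r = -2 + (24/2)t = -2 + 12t
w = 2 - (22/2)t = 2 - 11t
for any integer t.

r = -2 + 12t, w = 2 - 11t for integer t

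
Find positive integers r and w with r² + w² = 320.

We need to find integers r, w > 0 such that r² + w² = 320.
Trying r = 8: w² = 320 - 8² = 320 - 64 = 256
w = 16
Check: 8² + 16² = 64 + 256 = 320 ✓

320 = 8² + 16²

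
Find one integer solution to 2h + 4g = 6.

Step 1: Check solvability.
gcd(2, 4) = 2
Since 2 divides 6, solutions exist.

Step 2: Apply extended Euclidean algorithm to find gcd.
We find integers such that 2*x0 + 4*y0 = 2

Step 3: Scale the particular solution.
Multiply by 6/2 = 3:
h = 3, g = 0

Step 4: Verify.
2*(3) + 4*(0) = 6 = 6 ✓

h = 3, g = 0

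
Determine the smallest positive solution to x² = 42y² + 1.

We seek the smallest positive integers (x, y) with x² - 42y² = 1, i.e., x² = 42y² + 1.
Try successive y values:
y = 1: x² = 42·1² + 1 = 43, not a perfect square
y = 2: x² = 42·2² + 1 = 169, x = 13 ✓

Verify: 13² - 42·2² = 169 - 168 = 1 ✓

x = 13, y = 2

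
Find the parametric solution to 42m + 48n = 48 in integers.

Step 1: Compute gcd(42, 48) = 6.
Since 6 divides 48, solutions exist.

Step 2: Find a particular solution using extended Euclidean algorithm.
We get m₀ = -8, n₀ = 8.
Check: 42*-8 + 48*8 = 48 = 48 ✓

Step 3: Write the general solution.
m = -8 + (48/6)t = -8 + 8t
n = 8 - (42/6)t = 8 - 7t
for any integer t.

m = -8 + 8t, n = 8 - 7t for integer t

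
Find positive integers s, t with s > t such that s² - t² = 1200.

Factor: s² - t² = (s+t)(s-t) = 1200.
We need two factors of 1200 with the same parity.
Use s+t = 600 and s-t = 2 (product 600·2 = 1200).
Adding: 2s = 602, so s = 301.
Subtracting: 2t = 598, so t = 299.
Check: 301² - 299² = 90601 - 89401 = 1200 ✓

s = 301, t = 299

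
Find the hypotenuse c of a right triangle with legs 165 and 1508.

c² = a² + b² = 165² + 1508² = 27225 + 2274064 = 2301289
c = sqrt(2301289) = 1517

1517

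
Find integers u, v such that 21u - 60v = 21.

Step 1: Check solvability.
gcd(21, 60) = 3
Since 3 divides 21, solutions exist.

Step 2: Apply extended Euclidean algorithm to find gcd.
We find integers such that 21*x0 + 60*y0 = 3

Step 3: Scale the particular solution.
Multiply by 21/3 = 7:
u = 21, v = 7

Step 4: Verify.
21*(21) - 60*(7) = 21 = 21 ✓

u = 21, v = 7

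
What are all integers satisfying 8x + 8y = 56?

Step 1: Compute gcd(8, 8) = 8.
Since 8 divides 56, solutions exist.

Step 2: Find a particular solution using extended Euclidean algorithm.
We get x₀ = 0, y₀ = 7.
Check: 8*0 + 8*7 = 56 = 56 ✓

Step 3: Write the general solution.
x = 0 + (8/8)t = 0 + 1t
y = 7 - (8/8)t = 7 - 1t
for any integer t.

x = 0 + 1t, y = 7 - 1t for integer t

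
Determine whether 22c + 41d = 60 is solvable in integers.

Step 1: Compute gcd(22, 41).
gcd(22, 41) = 1

Step 2: Check divisibility.
Does 1 divide 60? 60 = 1 x 60, so yes.

By the theorem on linear Diophantine equations, 22c + 41d = 60 has integer solutions if and only if gcd(22, 41) divides 60. Since 1 | 60, solutions exist.

Yes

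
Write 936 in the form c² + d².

We need to find integers c, d > 0 such that c² + d² = 936.
Trying c = 6: d² = 936 - 6² = 936 - 36 = 900
d = 30
Check: 6² + 30² = 36 + 900 = 936 ✓

936 = 6² + 30²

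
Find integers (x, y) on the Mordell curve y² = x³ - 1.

Try small integer x values and check whether x³ - 1 is a perfect square.
x = 1: x³ - 1 = 1³ - 1 = 1 - 1 = 0
Is 0 a perfect square? 0² = 0 ✓
So (x, y) = (1, 0) is a solution.

x = 1, y = 0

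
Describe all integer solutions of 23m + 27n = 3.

Step 1: Compute gcd(23, 27) = 1.
Since 1 divides 3, solutions exist.

Step 2: Find a particular solution using extended Euclidean algorithm.
We get m₀ = -21, n₀ = 18.
Check: 23*-21 + 27*18 = 3 = 3 ✓

Step 3: Write the general solution.
m = -21 + (27/1)t = -21 + 27t
n = 18 - (23/1)t = 18 - 23t
for any integer t.

m = -21 + 27t, n = 18 - 23t for integer t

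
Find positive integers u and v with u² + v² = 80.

We need to find integers u, v > 0 such that u² + v² = 80.
Trying u = 4: v² = 80 - 4² = 80 - 16 = 64
v = 8
Check: 4² + 8² = 16 + 64 = 80 ✓

80 = 4² + 8²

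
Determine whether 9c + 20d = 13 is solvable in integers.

Step 1: Compute gcd(9, 20).
gcd(9, 20) = 1

Step 2: Check divisibility.
Does 1 divide 13? 13 = 1 x 13, so yes.

By the theorem on linear Diophantine equations, 9c + 20d = 13 has integer solutions if and only if gcd(9, 20) divides 13. Since 1 | 13, solutions exist.

Yes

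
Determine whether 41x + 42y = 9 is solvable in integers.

Step 1: Compute gcd(41, 42).
gcd(41, 42) = 1

Step 2: Check divisibility.
Does 1 divide 9? 9 = 1 x 9, so yes.

By the theorem on linear Diophantine equations, 41x + 42y = 9 has integer solutions if and only if gcd(41, 42) divides 9. Since 1 | 9, solutions exist.

Yes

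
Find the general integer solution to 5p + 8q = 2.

Step 1: Compute gcd(5, 8) = 1.
Since 1 divides 2, solutions exist.

Step 2: Find a particular solution using extended Euclidean algorithm.
We get p₀ = -6, q₀ = 4.
Check: 5*-6 + 8*4 = 2 = 2 ✓

Step 3: Write the general solution.
p = -6 + (8/1)t = -6 + 8t
q = 4 - (5/1)t = 4 - 5t
for any integer t.

p = -6 + 8t, q = 4 - 5t for integer t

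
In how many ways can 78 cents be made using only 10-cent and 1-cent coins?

We need non-negative integers (x, y) with 10x + 1y = 78.
For each x from 0 to 7, check if (78 - 10x) is a non-negative multiple of 1.
Solutions (x, y): (0,78), (1,68), (2,58), (3,48), ...
Count: 8

8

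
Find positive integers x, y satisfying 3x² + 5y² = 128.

Try small values of x and check whether (128 - 3x²)/5 is a perfect square.
x = 1: 3·1² = 3, so 5y² = 128 - 3 = 125, giving y² = 25, y = 5.
Check: 3·1² + 5·5² = 3 + 125 = 128 ✓

x = 1, y = 5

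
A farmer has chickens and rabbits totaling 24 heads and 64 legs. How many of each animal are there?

Let c = chickens, r = rabbits.
Heads: c + r = 24
Legs: 2c + 4r = 64
From the first equation, c = 24 - r. Substitute:
2(24 - r) + 4r = 64
48 + 2r = 64
r = (64 - 48)/2 = 8
c = 24 - 8 = 16

Chickens: 16, Rabbits: 8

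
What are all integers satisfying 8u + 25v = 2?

Step 1: Compute gcd(8, 25) = 1.
Since 1 divides 2, solutions exist.

Step 2: Find a particular solution using extended Euclidean algorithm.
We get u₀ = -6, v₀ = 2.
Check: 8*-6 + 25*2 = 2 = 2 ✓

Step 3: Write the general solution.
u = -6 + (25/1)t = -6 + 25t
v = 2 - (8/1)t = 2 - 8t
for any integer t.

u = -6 + 25t, v = 2 - 8t for integer t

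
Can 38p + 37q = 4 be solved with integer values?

Step 1: Compute gcd(38, 37).
gcd(38, 37) = 1

Step 2: Check divisibility.
Does 1 divide 4? 4 = 1 x 4, so yes.

By the theorem on linear Diophantine equations, 38p + 37q = 4 has integer solutions if and only if gcd(38, 37) divides 4. Since 1 | 4, solutions exist.

Yes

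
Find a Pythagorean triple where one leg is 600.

We need the other leg and hypotenuse such that 600² + x² = c².
Take x = 3726, c = 3774: 600² + 3726² = 360000 + 13883076 = 14243076 = 3774² ✓
Triple: (3726, 600, 3774)

(3726, 600, 3774)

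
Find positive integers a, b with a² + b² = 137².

We need a² + b² = 137² = 18769.
Trying: 105² + 88² = 11025 + 7744 = 18769 ✓

(105, 88, 137)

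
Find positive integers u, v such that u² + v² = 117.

Search for u with 117 - u² a perfect square.
u = 6: 117 - 6² = 117 - 36 = 81 = 9² ✓
So u = 6, v = 9.

u = 6, v = 9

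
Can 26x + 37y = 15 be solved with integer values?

Step 1: Compute gcd(26, 37).
gcd(26, 37) = 1

Step 2: Check divisibility.
Does 1 divide 15? 15 = 1 x 15, so yes.

By the theorem on linear Diophantine equations, 26x + 37y = 15 has integer solutions if and only if gcd(26, 37) divides 15. Since 1 | 15, solutions exist.

Yes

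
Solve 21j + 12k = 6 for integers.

Step 1: Check solvability.
gcd(21, 12) = 3
Since 3 divides 6, solutions exist.

Step 2: Apply extended Euclidean algorithm to find gcd.
We find integers such that 21*x0 + 12*y0 = 3

Step 3: Scale the particular solution.
Multiply by 6/3 = 2:
j = -2, k = 4

Step 4: Verify.
21*(-2) + 12*(4) = 6 = 6 ✓

j = -2, k = 4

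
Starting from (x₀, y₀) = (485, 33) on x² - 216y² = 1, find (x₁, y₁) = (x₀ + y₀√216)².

Solutions to x² - Dy² = 1 are generated by powers of (x₀ + y₀√D).
The next solution satisfies x₁ + y₁√216 = (x₀ + y₀√216)², giving:
x₁ = x₀² + 216y₀² = 485² + 216·33² = 235225 + 235224 = 470449
y₁ = 2x₀y₀ = 2·485·33 = 32010

Verify: 470449² - 216·32010² = 221322261601 - 221322261600 = 1 ✓

x = 470449, y = 32010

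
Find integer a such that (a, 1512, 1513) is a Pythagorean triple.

a² = c² - b² = 1513² - 1512² = 2289169 - 2286144 = 3025
a = sqrt(3025) = 55

55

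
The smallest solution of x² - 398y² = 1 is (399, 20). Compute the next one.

Solutions to x² - Dy² = 1 are generated by powers of (x₀ + y₀√D).
The next solution satisfies x₁ + y₁√398 = (x₀ + y₀√398)², giving:
x₁ = x₀² + 398y₀² = 399² + 398·20² = 159201 + 159200 = 318401
y₁ = 2x₀y₀ = 2·399·20 = 15960

Verify: 318401² - 398·15960² = 101379196801 - 101379196800 = 1 ✓

x = 318401, y = 15960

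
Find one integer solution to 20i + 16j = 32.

Step 1: Check solvability.
gcd(20, 16) = 4
Since 4 divides 32, solutions exist.

Step 2: Apply extended Euclidean algorithm to find gcd.
We find integers such that 20*x0 + 16*y0 = 4

Step 3: Scale the particular solution.
Multiply by 32/4 = 8:
i = 8, j = -8

Step 4: Verify.
20*(8) + 16*(-8) = 32 = 32 ✓

i = 8, j = -8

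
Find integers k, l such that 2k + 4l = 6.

Step 1: Check solvability.
gcd(2, 4) = 2
Since 2 divides 6, solutions exist.

Step 2: Apply extended Euclidean algorithm to find gcd.
We find integers such that 2*x0 + 4*y0 = 2

Step 3: Scale the particular solution.
Multiply by 6/2 = 3:
k = 3, l = 0

Step 4: Verify.
2*(3) + 4*(0) = 6 = 6 ✓

k = 3, l = 0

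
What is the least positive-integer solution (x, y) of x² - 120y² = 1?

We seek the smallest positive integers (x, y) with x² - 120y² = 1, i.e., x² = 120y² + 1.
Try successive y values:
y = 1: x² = 120·1² + 1 = 121, x = 11 ✓

Verify: 11² - 120·1² = 121 - 120 = 1 ✓

x = 11, y = 1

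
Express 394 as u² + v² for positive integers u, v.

We need to find integers u, v > 0 such that u² + v² = 394.
Trying u = 13: v² = 394 - 13² = 394 - 169 = 225
v = 15
Check: 13² + 15² = 169 + 225 = 394 ✓

394 = 13² + 15²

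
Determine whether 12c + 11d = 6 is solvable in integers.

Step 1: Compute gcd(12, 11).
gcd(12, 11) = 1

Step 2: Check divisibility.
Does 1 divide 6? 6 = 1 x 6, so yes.

By the theorem on linear Diophantine equations, 12c + 11d = 6 has integer solutions if and only if gcd(12, 11) divides 6. Since 1 | 6, solutions exist.

Yes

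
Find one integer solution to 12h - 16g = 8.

Step 1: Check solvability.
gcd(12, 16) = 4
Since 4 divides 8, solutions exist.

Step 2: Apply extended Euclidean algorithm to find gcd.
We find integers such that 12*x0 + 16*y0 = 4

Step 3: Scale the particular solution.
Multiply by 8/4 = 2:
h = -2, g = -2

Step 4: Verify.
12*(-2) - 16*(-2) = 8 = 8 ✓

h = -2, g = -2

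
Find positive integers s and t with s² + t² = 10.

We need to find integers s, t > 0 such that s² + t² = 10.
Trying s = 1: t² = 10 - 1² = 10 - 1 = 9
t = 3
Check: 1² + 3² = 1 + 9 = 10 ✓

10 = 1² + 3²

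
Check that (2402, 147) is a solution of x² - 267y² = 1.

Compute x² = 2402² = 5769604
Compute 267y² = 267·147² = 267·21609 = 5769603
x² - 267y² = 5769604 - 5769603 = 1
Since this equals 1, (2402, 147) is a solution.

Yes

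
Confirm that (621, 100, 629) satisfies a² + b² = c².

Compute a² + b² = 621² + 100² = 385641 + 10000 = 395641
Compute c² = 629² = 395641
Since 395641 = 395641, confirmed.

Yes, it is a Pythagorean triple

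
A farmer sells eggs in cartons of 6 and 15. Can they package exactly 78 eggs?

We need non-negative a, b with 6a + 15b = 78.
gcd(6, 15) = 3 divides 78.
Try a = 3: 15b = 78 - 18 = 60, so b = 4.
One way: 3 cartons of 6 and 4 cartons of 15.

Yes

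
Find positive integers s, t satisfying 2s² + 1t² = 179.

Try small values of s and check whether (179 - 2s²)/1 is a perfect square.
s = 7: 2·7² = 98, so 1t² = 179 - 98 = 81, giving t² = 81, t = 9.
Check: 2·7² + 1·9² = 98 + 81 = 179 ✓

s = 7, t = 9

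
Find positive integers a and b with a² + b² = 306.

We need to find integers a, b > 0 such that a² + b² = 306.
Trying a = 9: b² = 306 - 9² = 306 - 81 = 225
b = 15
Check: 9² + 15² = 81 + 225 = 306 ✓

306 = 9² + 15²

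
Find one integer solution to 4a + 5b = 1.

Step 1: Check solvability.
gcd(4, 5) = 1
Since 1 divides 1, solutions exist.

Step 2: Apply extended Euclidean algorithm to find gcd.
We find integers such that 4*x0 + 5*y0 = 1

Step 3: Scale the particular solution.
Multiply by 1/1 = 1:
a = -1, b = 1

Step 4: Verify.
4*(-1) + 5*(1) = 1 = 1 ✓

a = -1, b = 1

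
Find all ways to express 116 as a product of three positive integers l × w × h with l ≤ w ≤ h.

Iterate l from 1 to ⌊116^(1/3)⌋. For each l dividing 116, iterate w ≥ l with w dividing 116/l, and set h = 116/(l·w).
Triples found (4): (1×1×116), (1×2×58), (1×4×29), (2×2×29)

(1×1×116), (1×2×58), (1×4×29), (2×2×29)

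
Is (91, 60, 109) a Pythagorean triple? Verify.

Compute a² + b² = 91² + 60² = 8281 + 3600 = 11881
Compute c² = 109² = 11881
Since 11881 = 11881, confirmed.

Yes, it is a Pythagorean triple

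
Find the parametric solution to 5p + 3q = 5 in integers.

Step 1: Compute gcd(5, 3) = 1.
Since 1 divides 5, solutions exist.

Step 2: Find a particular solution using extended Euclidean algorithm.
We get p₀ = -5, q₀ = 10.
Check: 5*-5 + 3*10 = 5 = 5 ✓

Step 3: Write the general solution.
p = -5 + (3/1)t = -5 + 3t
q = 10 - (5/1)t = 10 - 5t
for any integer t.

p = -5 + 3t, q = 10 - 5t for integer t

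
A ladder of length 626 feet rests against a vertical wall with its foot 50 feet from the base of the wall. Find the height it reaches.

The ladder, wall, and ground form a right triangle with hypotenuse 626 and one leg 50.
By the Pythagorean theorem: h² = 626² - 50² = 391876 - 2500 = 389376
h = √389376 = 624 feet

624 feet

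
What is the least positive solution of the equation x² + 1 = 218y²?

We need x² = 218y² - 1. Try successive y:
y = 1: x² = 218·1² - 1 = 217, not a perfect square
y = 2: x² = 218·2² - 1 = 871, not a perfect square
y = 3: x² = 218·3² - 1 = 1961, not a perfect square
...
y = 17: x² = 218·17² - 1 = 63001 = 251² ✓
Check: 251² - 218·17² = 63001 - 63002 = -1 ✓

x = 251, y = 17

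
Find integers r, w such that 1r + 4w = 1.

Step 1: Check solvability.
gcd(1, 4) = 1
Since 1 divides 1, solutions exist.

Step 2: Apply extended Euclidean algorithm to find gcd.
We find integers such that 1*x0 + 4*y0 = 1

Step 3: Scale the particular solution.
Multiply by 1/1 = 1:
r = 1, w = 0

Step 4: Verify.
1*(1) + 4*(0) = 1 = 1 ✓

r = 1, w = 0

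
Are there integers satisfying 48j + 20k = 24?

Step 1: Compute gcd(48, 20).
gcd(48, 20) = 4

Step 2: Check divisibility.
Does 4 divide 24? 24 = 4 x 6, so yes.

By the theorem on linear Diophantine equations, 48j + 20k = 24 has integer solutions if and only if gcd(48, 20) divides 24. Since 4 | 24, solutions exist.

Yes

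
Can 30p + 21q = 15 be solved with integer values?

Step 1: Compute gcd(30, 21).
gcd(30, 21) = 3

Step 2: Check divisibility.
Does 3 divide 15? 15 = 3 x 5, so yes.

By the theorem on linear Diophantine equations, 30p + 21q = 15 has integer solutions if and only if gcd(30, 21) divides 15. Since 3 | 15, solutions exist.

Yes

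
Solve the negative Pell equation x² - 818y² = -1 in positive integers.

We need x² = 818y² - 1. Try successive y:
y = 1: x² = 818·1² - 1 = 817, not a perfect square
y = 2: x² = 818·2² - 1 = 3271, not a perfect square
y = 3: x² = 818·3² - 1 = 7361, not a perfect square
...
y = 5: x² = 818·5² - 1 = 20449 = 143² ✓
Check: 143² - 818·5² = 20449 - 20450 = -1 ✓

x = 143, y = 5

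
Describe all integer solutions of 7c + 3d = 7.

Step 1: Compute gcd(7, 3) = 1.
Since 1 divides 7, solutions exist.

Step 2: Find a particular solution using extended Euclidean algorithm.
We get c₀ = 7, d₀ = -14.
Check: 7*7 + 3*-14 = 7 = 7 ✓

Step 3: Write the general solution.
c = 7 + (3/1)t = 7 + 3t
d = -14 - (7/1)t = -14 - 7t
for any integer t.

c = 7 + 3t, d = -14 - 7t for integer t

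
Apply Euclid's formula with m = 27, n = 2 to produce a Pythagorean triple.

a = m² - n² = 27² - 2² = 729 - 4 = 725
b = 2mn = 2·27·2 = 108
c = m² + n² = 729 + 4 = 733
Verify: 725² + 108² = 525625 + 11664 = 537289 = 733² ✓

(725, 108, 733)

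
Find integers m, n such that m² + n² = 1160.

We need to find integers m, n > 0 such that m² + n² = 1160.
Trying m = 2: n² = 1160 - 2² = 1160 - 4 = 1156
n = 34
Check: 2² + 34² = 4 + 1156 = 1160 ✓

1160 = 2² + 34²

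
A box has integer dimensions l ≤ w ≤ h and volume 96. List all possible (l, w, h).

Iterate l from 1 to ⌊96^(1/3)⌋. For each l dividing 96, iterate w ≥ l with w dividing 96/l, and set h = 96/(l·w).
Triples found (12): (1×1×96), (1×2×48), (1×3×32), (1×4×24), (1×6×16), (1×8×12), (2×2×24), (2×3×16), (2×4×12), (2×6×8), (3×4×8), (4×4×6)

(1×1×96), (1×2×48), (1×3×32), (1×4×24), (1×6×16), (1×8×12), (2×2×24), (2×3×16), (2×4×12), (2×6×8), (3×4×8), (4×4×6)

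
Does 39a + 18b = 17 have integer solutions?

Step 1: Compute gcd(39, 18).
gcd(39, 18) = 3

Step 2: Check divisibility.
Does 3 divide 17? 17 = 3 x 5 + 2, so no.

By the theorem on linear Diophantine equations, 39a + 18b = 17 has integer solutions if and only if gcd(39, 18) divides 17. Since 3 does not divide 17, no solutions exist.

No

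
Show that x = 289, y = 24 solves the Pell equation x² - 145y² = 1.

Compute x² = 289² = 83521
Compute 145y² = 145·24² = 145·576 = 83520
x² - 145y² = 83521 - 83520 = 1
Since this equals 1, (289, 24) is a solution.

Yes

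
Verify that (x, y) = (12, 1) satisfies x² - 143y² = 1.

Compute x² = 12² = 144
Compute 143y² = 143·1² = 143·1 = 143
x² - 143y² = 144 - 143 = 1
Since this equals 1, (12, 1) is a solution.

Yes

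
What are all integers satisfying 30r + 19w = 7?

Step 1: Compute gcd(30, 19) = 1.
Since 1 divides 7, solutions exist.

Step 2: Find a particular solution using extended Euclidean algorithm.
We get r₀ = 49, w₀ = -77.
Check: 30*49 + 19*-77 = 7 = 7 ✓

Step 3: Write the general solution.
r = 49 + (19/1)t = 49 + 19t
w = -77 - (30/1)t = -77 - 30t
for any integer t.

r = 49 + 19t, w = -77 - 30t for integer t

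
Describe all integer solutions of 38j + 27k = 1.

Step 1: Compute gcd(38, 27) = 1.
Since 1 divides 1, solutions exist.

Step 2: Find a particular solution using extended Euclidean algorithm.
We get j₀ = 5, k₀ = -7.
Check: 38*5 + 27*-7 = 1 = 1 ✓

Step 3: Write the general solution.
j = 5 + (27/1)t = 5 + 27t
k = -7 - (38/1)t = -7 - 38t
for any integer t.

j = 5 + 27t, k = -7 - 38t for integer t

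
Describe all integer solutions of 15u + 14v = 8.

Step 1: Compute gcd(15, 14) = 1.
Since 1 divides 8, solutions exist.

Step 2: Find a particular solution using extended Euclidean algorithm.
We get u₀ = 8, v₀ = -8.
Check: 15*8 + 14*-8 = 8 = 8 ✓

Step 3: Write the general solution.
u = 8 + (14/1)t = 8 + 14t
v = -8 - (15/1)t = -8 - 15t
for any integer t.

u = 8 + 14t, v = -8 - 15t for integer t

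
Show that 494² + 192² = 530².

Compute a² + b²:
494² + 192² = 244036 + 36864 = 280900
Compute c²:
530² = 280900
Since 280900 = 280900, it is a Pythagorean triple.

Yes, it is a Pythagorean triple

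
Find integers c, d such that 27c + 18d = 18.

Step 1: Check solvability.
gcd(27, 18) = 9
Since 9 divides 18, solutions exist.

Step 2: Apply extended Euclidean algorithm to find gcd.
We find integers such that 27*x0 + 18*y0 = 9

Step 3: Scale the particular solution.
Multiply by 18/9 = 2:
c = 2, d = -2

Step 4: Verify.
27*(2) + 18*(-2) = 18 = 18 ✓

c = 2, d = -2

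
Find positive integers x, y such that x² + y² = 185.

Search for x with 185 - x² a perfect square.
x = 4: 185 - 4² = 185 - 16 = 169 = 13² ✓
So x = 4, y = 13.

x = 4, y = 13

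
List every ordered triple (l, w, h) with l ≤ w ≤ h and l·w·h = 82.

Iterate l from 1 to ⌊82^(1/3)⌋. For each l dividing 82, iterate w ≥ l with w dividing 82/l, and set h = 82/(l·w).
Triples found (2): (1×1×82), (1×2×41)

(1×1×82), (1×2×41)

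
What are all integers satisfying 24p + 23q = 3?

Step 1: Compute gcd(24, 23) = 1.
Since 1 divides 3, solutions exist.

Step 2: Find a particular solution using extended Euclidean algorithm.
We get p₀ = 3, q₀ = -3.
Check: 24*3 + 23*-3 = 3 = 3 ✓

Step 3: Write the general solution.
p = 3 + (23/1)t = 3 + 23t
q = -3 - (24/1)t = -3 - 24t
for any integer t.

p = 3 + 23t, q = -3 - 24t for integer t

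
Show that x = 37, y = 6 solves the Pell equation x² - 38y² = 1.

Compute x² = 37² = 1369
Compute 38y² = 38·6² = 38·36 = 1368
x² - 38y² = 1369 - 1368 = 1
Since this equals 1, (37, 6) is a solution.

Yes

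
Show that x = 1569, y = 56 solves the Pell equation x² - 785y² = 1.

Compute x² = 1569² = 2461761
Compute 785y² = 785·56² = 785·3136 = 2461760
x² - 785y² = 2461761 - 2461760 = 1
Since this equals 1, (1569, 56) is a solution.

Yes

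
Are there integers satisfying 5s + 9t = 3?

Step 1: Compute gcd(5, 9).
gcd(5, 9) = 1

Step 2: Check divisibility.
Does 1 divide 3? 3 = 1 x 3, so yes.

By the theorem on linear Diophantine equations, 5s + 9t = 3 has integer solutions if and only if gcd(5, 9) divides 3. Since 1 | 3, solutions exist.

Yes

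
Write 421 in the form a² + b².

We need to find integers a, b > 0 such that a² + b² = 421.
Trying a = 14: b² = 421 - 14² = 421 - 196 = 225
b = 15
Check: 14² + 15² = 196 + 225 = 421 ✓

421 = 14² + 15²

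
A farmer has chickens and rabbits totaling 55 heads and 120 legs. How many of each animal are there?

Let c = chickens, r = rabbits.
Heads: c + r = 55
Legs: 2c + 4r = 120
From the first equation, c = 55 - r. Substitute:
2(55 - r) + 4r = 120
110 + 2r = 120
r = (120 - 110)/2 = 5
c = 55 - 5 = 50

Chickens: 50, Rabbits: 5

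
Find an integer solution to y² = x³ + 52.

Try small integer x values and check whether x³ + 52 is a perfect square.
x = -3: x³ + 52 = -3³ + 52 = -27 + 52 = 25
Is 25 a perfect square? 5² = 25 ✓
So (x, y) = (-3, -5) is a solution.

x = -3, y = -5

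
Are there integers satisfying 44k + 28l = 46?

Step 1: Compute gcd(44, 28).
gcd(44, 28) = 4

Step 2: Check divisibility.
Does 4 divide 46? 46 = 4 x 11 + 2, so no.

By the theorem on linear Diophantine equations, 44k + 28l = 46 has integer solutions if and only if gcd(44, 28) divides 46. Since 4 does not divide 46, no solutions exist.

No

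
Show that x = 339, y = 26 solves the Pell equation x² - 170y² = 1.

Compute x² = 339² = 114921
Compute 170y² = 170·26² = 170·676 = 114920
x² - 170y² = 114921 - 114920 = 1
Since this equals 1, (339, 26) is a solution.

Yes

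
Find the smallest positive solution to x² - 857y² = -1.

We need x² = 857y² - 1. Try successive y:
y = 1: x² = 857·1² - 1 = 856, not a perfect square
y = 2: x² = 857·2² - 1 = 3427, not a perfect square
y = 3: x² = 857·3² - 1 = 7712, not a perfect square
...
y = 277325: x² = 857·277325² - 1 = 65911146370624 = 8118568² ✓
Check: 8118568² - 857·277325² = 65911146370624 - 65911146370625 = -1 ✓

x = 8118568, y = 277325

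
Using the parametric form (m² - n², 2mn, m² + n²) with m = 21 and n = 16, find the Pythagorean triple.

a = m² - n² = 21² - 16² = 441 - 256 = 185
b = 2mn = 2·21·16 = 672
c = m² + n² = 441 + 256 = 697
Verify: 185² + 672² = 34225 + 451584 = 485809 = 697² ✓

(185, 672, 697)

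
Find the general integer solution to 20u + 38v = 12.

Step 1: Compute gcd(20, 38) = 2.
Since 2 divides 12, solutions exist.

Step 2: Find a particular solution using extended Euclidean algorithm.
We get u₀ = 12, v₀ = -6.
Check: 20*12 + 38*-6 = 12 = 12 ✓

Step 3: Write the general solution.
u = 12 + (38/2)t = 12 + 19t
v = -6 - (20/2)t = -6 - 10t
for any integer t.

u = 12 + 19t, v = -6 - 10t for integer t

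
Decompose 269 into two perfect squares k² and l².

We need to find integers k, l > 0 such that k² + l² = 269.
Trying k = 10: l² = 269 - 10² = 269 - 100 = 169
l = 13
Check: 10² + 13² = 100 + 169 = 269 ✓

269 = 10² + 13²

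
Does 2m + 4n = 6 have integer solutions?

Step 1: Compute gcd(2, 4).
gcd(2, 4) = 2

Step 2: Check divisibility.
Does 2 divide 6? 6 = 2 x 3, so yes.

By the theorem on linear Diophantine equations, 2m + 4n = 6 has integer solutions if and only if gcd(2, 4) divides 6. Since 2 | 6, solutions exist.

Yes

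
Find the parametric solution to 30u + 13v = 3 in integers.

Step 1: Compute gcd(30, 13) = 1.
Since 1 divides 3, solutions exist.

Step 2: Find a particular solution using extended Euclidean algorithm.
We get u₀ = -9, v₀ = 21.
Check: 30*-9 + 13*21 = 3 = 3 ✓

Step 3: Write the general solution.
u = -9 + (13/1)t = -9 + 13t
v = 21 - (30/1)t = 21 - 30t
for any integer t.

u = -9 + 13t, v = 21 - 30t for integer t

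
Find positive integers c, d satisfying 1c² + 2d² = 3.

Try small values of c and check whether (3 - 1c²)/2 is a perfect square.
c = 1: 1·1² = 1, so 2d² = 3 - 1 = 2, giving d² = 1, d = 1.
Check: 1·1² + 2·1² = 1 + 2 = 3 ✓

c = 1, d = 1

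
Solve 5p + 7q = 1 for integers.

Step 1: Check solvability.
gcd(5, 7) = 1
Since 1 divides 1, solutions exist.

Step 2: Apply extended Euclidean algorithm to find gcd.
We find integers such that 5*x0 + 7*y0 = 1

Step 3: Scale the particular solution.
Multiply by 1/1 = 1:
p = 3, q = -2

Step 4: Verify.
5*(3) + 7*(-2) = 1 = 1 ✓

p = 3, q = -2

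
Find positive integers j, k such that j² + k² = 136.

Search for j with 136 - j² a perfect square.
j = 6: 136 - 6² = 136 - 36 = 100 = 10² ✓
So j = 6, k = 10.

j = 6, k = 10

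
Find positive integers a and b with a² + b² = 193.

We need to find integers a, b > 0 such that a² + b² = 193.
Trying a = 7: b² = 193 - 7² = 193 - 49 = 144
b = 12
Check: 7² + 12² = 49 + 144 = 193 ✓

193 = 7² + 12²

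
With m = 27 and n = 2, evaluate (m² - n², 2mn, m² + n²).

a = m² - n² = 729 - 4 = 725
b = 2mn = 2·27·2 = 108
c = m² + n² = 729 + 4 = 733
Verify: 725² + 108² = 525625 + 11664 = 537289 = 733² ✓

(725, 108, 733)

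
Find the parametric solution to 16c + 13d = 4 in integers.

Step 1: Compute gcd(16, 13) = 1.
Since 1 divides 4, solutions exist.

Step 2: Find a particular solution using extended Euclidean algorithm.
We get c₀ = -16, d₀ = 20.
Check: 16*-16 + 13*20 = 4 = 4 ✓

Step 3: Write the general solution.
c = -16 + (13/1)t = -16 + 13t
d = 20 - (16/1)t = 20 - 16t
for any integer t.

c = -16 + 13t, d = 20 - 16t for integer t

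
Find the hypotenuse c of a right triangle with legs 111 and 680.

c² = a² + b² = 111² + 680² = 12321 + 462400 = 474721
c = 689

689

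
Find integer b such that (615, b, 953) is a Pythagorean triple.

b² = c² - a² = 953² - 615² = 908209 - 378225 = 529984
b = sqrt(529984) = 728

728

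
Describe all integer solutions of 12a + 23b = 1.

Step 1: Compute gcd(12, 23) = 1.
Since 1 divides 1, solutions exist.

Step 2: Find a particular solution using extended Euclidean algorithm.
We get a₀ = 2, b₀ = -1.
Check: 12*2 + 23*-1 = 1 = 1 ✓

Step 3: Write the general solution.
a = 2 + (23/1)t = 2 + 23t
b = -1 - (12/1)t = -1 - 12t
for any integer t.

a = 2 + 23t, b = -1 - 12t for integer t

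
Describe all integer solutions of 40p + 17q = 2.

Step 1: Compute gcd(40, 17) = 1.
Since 1 divides 2, solutions exist.

Step 2: Find a particular solution using extended Euclidean algorithm.
We get p₀ = 6, q₀ = -14.
Check: 40*6 + 17*-14 = 2 = 2 ✓

Step 3: Write the general solution.
p = 6 + (17/1)t = 6 + 17t
q = -14 - (40/1)t = -14 - 40t
for any integer t.

p = 6 + 17t, q = -14 - 40t for integer t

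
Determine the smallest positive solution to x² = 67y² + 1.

We seek the smallest positive integers (x, y) with x² - 67y² = 1, i.e., x² = 67y² + 1.
Try successive y values:
y = 1: x² = 67·1² + 1 = 68, not a perfect square
y = 2: x² = 67·2² + 1 = 269, not a perfect square
y = 3: x² = 67·3² + 1 = 604, not a perfect square
... continuing the search (or via continued fractions) ...
y = 5967: x² = 67·5967² + 1 = 2385540964, x = 48842 ✓

Verify: 48842² - 67·5967² = 2385540964 - 2385540963 = 1 ✓

x = 48842, y = 5967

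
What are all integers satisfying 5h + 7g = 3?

Step 1: Compute gcd(5, 7) = 1.
Since 1 divides 3, solutions exist.

Step 2: Find a particular solution using extended Euclidean algorithm.
We get h₀ = 9, g₀ = -6.
Check: 5*9 + 7*-6 = 3 = 3 ✓

Step 3: Write the general solution.
h = 9 + (7/1)t = 9 + 7t
g = -6 - (5/1)t = -6 - 5t
for any integer t.

h = 9 + 7t, g = -6 - 5t for integer t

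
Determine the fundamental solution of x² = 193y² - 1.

We need x² = 193y² - 1. Try successive y:
y = 1: x² = 193·1² - 1 = 192, not a perfect square
y = 2: x² = 193·2² - 1 = 771, not a perfect square
y = 3: x² = 193·3² - 1 = 1736, not a perfect square
...
y = 126985: x² = 193·126985² - 1 = 3112161713424 = 1764132² ✓
Check: 1764132² - 193·126985² = 3112161713424 - 3112161713425 = -1 ✓

x = 1764132, y = 126985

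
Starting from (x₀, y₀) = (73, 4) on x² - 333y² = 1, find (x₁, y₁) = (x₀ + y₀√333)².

Solutions to x² - Dy² = 1 are generated by powers of (x₀ + y₀√D).
The next solution satisfies x₁ + y₁√333 = (x₀ + y₀√333)², giving:
x₁ = x₀² + 333y₀² = 73² + 333·4² = 5329 + 5328 = 10657
y₁ = 2x₀y₀ = 2·73·4 = 584

Verify: 10657² - 333·584² = 113571649 - 113571648 = 1 ✓

x = 10657, y = 584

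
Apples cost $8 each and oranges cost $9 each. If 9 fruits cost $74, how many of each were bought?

Let a = apples, o = oranges.
a + o = 9
8a + 9o = 74
Substitute o = 9 - a:
8a + 9(9 - a) = 74
(8 - 9)a = 74 - 81
-1a = -7
a = 7, o = 9 - 7 = 2

Apples: 7, Oranges: 2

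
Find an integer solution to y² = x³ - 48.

Try small integer x values and check whether x³ - 48 is a perfect square.
x = 28: x³ - 48 = 28³ - 48 = 21952 - 48 = 21904
Is 21904 a perfect square? 148² = 21904 ✓
So (x, y) = (28, -148) is a solution.

x = 28, y = -148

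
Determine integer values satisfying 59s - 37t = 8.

Step 1: Check solvability.
gcd(59, 37) = 1
Since 1 divides 8, solutions exist.

Step 2: Apply extended Euclidean algorithm to find gcd.
We find integers such that 59*x0 + 37*y0 = 1

Step 3: Scale the particular solution.
Multiply by 8/1 = 8:
s = -40, t = -64

Step 4: Verify.
59*(-40) - 37*(-64) = 8 = 8 ✓

s = -40, t = -64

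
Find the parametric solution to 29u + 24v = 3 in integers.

Step 1: Compute gcd(29, 24) = 1.
Since 1 divides 3, solutions exist.

Step 2: Find a particular solution using extended Euclidean algorithm.
We get u₀ = 15, v₀ = -18.
Check: 29*15 + 24*-18 = 3 = 3 ✓

Step 3: Write the general solution.
u = 15 + (24/1)t = 15 + 24t
v = -18 - (29/1)t = -18 - 29t
for any integer t.

u = 15 + 24t, v = -18 - 29t for integer t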